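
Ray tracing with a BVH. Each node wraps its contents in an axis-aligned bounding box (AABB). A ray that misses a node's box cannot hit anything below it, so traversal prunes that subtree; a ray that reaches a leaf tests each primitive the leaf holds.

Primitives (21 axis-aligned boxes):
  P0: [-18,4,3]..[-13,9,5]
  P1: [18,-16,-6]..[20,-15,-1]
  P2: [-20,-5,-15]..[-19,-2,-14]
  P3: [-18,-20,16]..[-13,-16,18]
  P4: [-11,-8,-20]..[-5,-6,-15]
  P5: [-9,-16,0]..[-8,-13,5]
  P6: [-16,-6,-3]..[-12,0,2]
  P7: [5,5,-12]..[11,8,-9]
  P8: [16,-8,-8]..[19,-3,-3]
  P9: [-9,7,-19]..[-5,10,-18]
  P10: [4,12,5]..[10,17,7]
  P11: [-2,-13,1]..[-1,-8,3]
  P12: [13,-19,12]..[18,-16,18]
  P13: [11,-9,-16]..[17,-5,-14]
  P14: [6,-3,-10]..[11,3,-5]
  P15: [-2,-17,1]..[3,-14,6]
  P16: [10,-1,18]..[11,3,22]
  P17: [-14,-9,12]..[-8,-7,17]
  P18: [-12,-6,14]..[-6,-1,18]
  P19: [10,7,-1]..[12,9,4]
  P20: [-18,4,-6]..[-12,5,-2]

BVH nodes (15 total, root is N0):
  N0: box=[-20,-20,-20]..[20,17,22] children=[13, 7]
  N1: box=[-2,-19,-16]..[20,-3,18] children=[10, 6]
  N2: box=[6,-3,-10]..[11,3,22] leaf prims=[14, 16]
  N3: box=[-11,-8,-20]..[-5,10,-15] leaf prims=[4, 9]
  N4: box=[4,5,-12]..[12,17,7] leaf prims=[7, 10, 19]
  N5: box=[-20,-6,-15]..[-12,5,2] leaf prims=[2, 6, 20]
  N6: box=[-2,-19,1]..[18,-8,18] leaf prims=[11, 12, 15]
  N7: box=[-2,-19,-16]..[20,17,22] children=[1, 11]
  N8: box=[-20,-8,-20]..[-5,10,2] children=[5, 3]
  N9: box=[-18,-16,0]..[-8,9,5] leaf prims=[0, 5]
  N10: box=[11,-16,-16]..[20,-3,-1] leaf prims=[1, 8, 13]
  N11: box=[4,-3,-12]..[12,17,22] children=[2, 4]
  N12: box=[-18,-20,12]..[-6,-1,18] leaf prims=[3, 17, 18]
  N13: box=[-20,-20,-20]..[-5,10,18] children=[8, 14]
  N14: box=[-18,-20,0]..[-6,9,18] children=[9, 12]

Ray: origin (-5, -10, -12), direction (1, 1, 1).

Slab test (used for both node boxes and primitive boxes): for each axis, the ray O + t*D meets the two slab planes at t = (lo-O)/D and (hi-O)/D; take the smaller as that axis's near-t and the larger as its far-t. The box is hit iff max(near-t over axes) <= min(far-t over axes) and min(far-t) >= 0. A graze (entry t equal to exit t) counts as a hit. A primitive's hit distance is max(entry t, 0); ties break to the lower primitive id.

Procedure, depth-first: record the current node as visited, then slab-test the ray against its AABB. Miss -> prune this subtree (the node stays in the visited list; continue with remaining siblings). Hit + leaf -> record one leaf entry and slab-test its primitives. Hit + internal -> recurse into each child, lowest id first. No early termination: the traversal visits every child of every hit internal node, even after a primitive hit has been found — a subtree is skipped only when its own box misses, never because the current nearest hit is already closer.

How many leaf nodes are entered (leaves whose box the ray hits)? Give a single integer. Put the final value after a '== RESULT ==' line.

Trace the traversal:
N0 x:[-15,25] y:[-10,27] z:[-8,34] -> hit [-8,25], descend [7, 13]
  N7 x:[3,25] y:[-9,27] z:[-4,34] -> hit [3,25], descend [1, 11]
    N1 x:[3,25] y:[-9,7] z:[-4,30] -> hit [3,7], descend [6, 10]
      N6 x:[3,23] y:[-9,2] z:[13,30] -> miss, prune
      N10 x:[16,25] y:[-6,7] z:[-4,11] -> miss, prune
    N11 x:[9,17] y:[7,27] z:[0,34] -> hit [9,17], descend [2, 4]
      N2 x:[11,16] y:[7,13] z:[2,34] -> hit [11,13] leaf, test {P14(miss), P16(miss)}
      N4 x:[9,17] y:[15,27] z:[0,19] -> hit [15,17] leaf, test {P7(miss), P10(miss), P19(miss)}
  N13 x:[-15,0] y:[-10,20] z:[-8,30] -> hit [-8,0], descend [8, 14]
    N8 x:[-15,0] y:[2,20] z:[-8,14] -> miss, prune
    N14 x:[-13,-1] y:[-10,19] z:[12,30] -> miss, prune

11 AABB tests over nodes [0, 7, 1, 6, 10, 11, 2, 4, 13, 8, 14]; 2 leaves entered; closest miss.

== RESULT ==
2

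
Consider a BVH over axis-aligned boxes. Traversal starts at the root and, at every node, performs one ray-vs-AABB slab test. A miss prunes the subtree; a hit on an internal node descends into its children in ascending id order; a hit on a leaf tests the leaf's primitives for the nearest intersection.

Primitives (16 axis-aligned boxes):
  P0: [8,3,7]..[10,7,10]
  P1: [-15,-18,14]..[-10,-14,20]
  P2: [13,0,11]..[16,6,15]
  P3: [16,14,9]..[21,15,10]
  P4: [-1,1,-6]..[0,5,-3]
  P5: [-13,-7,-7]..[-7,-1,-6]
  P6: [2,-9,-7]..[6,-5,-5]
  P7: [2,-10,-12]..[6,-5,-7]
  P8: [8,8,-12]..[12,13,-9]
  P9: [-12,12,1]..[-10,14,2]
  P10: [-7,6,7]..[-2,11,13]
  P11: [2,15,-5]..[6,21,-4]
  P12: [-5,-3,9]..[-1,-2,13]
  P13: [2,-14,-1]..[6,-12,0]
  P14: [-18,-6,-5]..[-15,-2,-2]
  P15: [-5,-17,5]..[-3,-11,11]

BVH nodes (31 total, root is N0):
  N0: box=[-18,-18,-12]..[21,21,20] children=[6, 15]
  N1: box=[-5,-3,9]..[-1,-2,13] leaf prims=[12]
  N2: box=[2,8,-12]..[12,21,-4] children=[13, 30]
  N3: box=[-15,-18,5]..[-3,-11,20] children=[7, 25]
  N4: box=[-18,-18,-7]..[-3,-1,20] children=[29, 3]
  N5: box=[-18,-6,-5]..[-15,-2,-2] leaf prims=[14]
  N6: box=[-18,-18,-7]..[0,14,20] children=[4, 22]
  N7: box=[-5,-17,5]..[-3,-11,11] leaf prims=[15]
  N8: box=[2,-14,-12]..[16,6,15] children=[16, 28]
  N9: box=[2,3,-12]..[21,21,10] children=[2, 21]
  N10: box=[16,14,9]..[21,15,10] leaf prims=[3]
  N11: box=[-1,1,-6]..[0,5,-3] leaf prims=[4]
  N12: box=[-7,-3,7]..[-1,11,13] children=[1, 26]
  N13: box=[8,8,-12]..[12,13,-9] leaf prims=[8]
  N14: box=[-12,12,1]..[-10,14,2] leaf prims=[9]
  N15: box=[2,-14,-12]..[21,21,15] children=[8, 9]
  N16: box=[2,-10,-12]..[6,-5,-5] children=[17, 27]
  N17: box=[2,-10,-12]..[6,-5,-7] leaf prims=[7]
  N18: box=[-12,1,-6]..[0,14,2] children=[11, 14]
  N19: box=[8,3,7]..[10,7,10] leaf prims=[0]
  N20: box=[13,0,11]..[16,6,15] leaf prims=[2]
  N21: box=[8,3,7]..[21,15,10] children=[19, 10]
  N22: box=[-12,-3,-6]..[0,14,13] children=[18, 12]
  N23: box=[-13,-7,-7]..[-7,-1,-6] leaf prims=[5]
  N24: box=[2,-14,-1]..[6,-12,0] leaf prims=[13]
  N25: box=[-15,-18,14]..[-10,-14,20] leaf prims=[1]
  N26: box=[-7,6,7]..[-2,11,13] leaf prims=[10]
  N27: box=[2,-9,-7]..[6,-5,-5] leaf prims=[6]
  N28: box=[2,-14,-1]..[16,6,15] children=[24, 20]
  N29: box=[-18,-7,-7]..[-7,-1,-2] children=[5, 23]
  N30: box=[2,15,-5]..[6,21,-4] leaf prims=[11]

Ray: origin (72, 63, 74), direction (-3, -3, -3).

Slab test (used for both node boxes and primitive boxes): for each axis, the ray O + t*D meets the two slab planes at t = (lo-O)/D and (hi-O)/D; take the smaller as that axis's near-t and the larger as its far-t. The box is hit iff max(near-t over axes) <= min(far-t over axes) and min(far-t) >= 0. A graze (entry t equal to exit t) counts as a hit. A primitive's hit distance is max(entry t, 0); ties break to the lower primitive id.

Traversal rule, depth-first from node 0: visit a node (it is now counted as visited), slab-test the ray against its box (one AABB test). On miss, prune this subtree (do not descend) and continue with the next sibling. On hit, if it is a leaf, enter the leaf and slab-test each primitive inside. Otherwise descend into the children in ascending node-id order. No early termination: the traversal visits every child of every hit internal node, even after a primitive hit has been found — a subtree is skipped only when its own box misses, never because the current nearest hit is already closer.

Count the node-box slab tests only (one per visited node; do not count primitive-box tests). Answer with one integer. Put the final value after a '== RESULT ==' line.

Traverse from the root:
N0 x:[17,30] y:[14,27] z:[18,86/3] -> hit [18,27], descend [6, 15]
  N6 x:[24,30] y:[49/3,27] z:[18,27] -> hit [24,27], descend [4, 22]
    N4 x:[25,30] y:[64/3,27] z:[18,27] -> hit [25,27], descend [3, 29]
      N3 x:[25,29] y:[74/3,27] z:[18,23] -> miss, prune
      N29 x:[79/3,30] y:[64/3,70/3] z:[76/3,27] -> miss, prune
    N22 x:[24,28] y:[49/3,22] z:[61/3,80/3] -> miss, prune
  N15 x:[17,70/3] y:[14,77/3] z:[59/3,86/3] -> hit [59/3,70/3], descend [8, 9]
    N8 x:[56/3,70/3] y:[19,77/3] z:[59/3,86/3] -> hit [59/3,70/3], descend [16, 28]
      N16 x:[22,70/3] y:[68/3,73/3] z:[79/3,86/3] -> miss, prune
      N28 x:[56/3,70/3] y:[19,77/3] z:[59/3,25] -> hit [59/3,70/3], descend [20, 24]
        N20 x:[56/3,59/3] y:[19,21] z:[59/3,21] -> hit [59/3,59/3] leaf, test {P2@t=59/3}
        N24 x:[22,70/3] y:[25,77/3] z:[74/3,25] -> miss, prune
    N9 x:[17,70/3] y:[14,20] z:[64/3,86/3] -> miss, prune

13 AABB tests over nodes [0, 6, 4, 3, 29, 22, 15, 8, 16, 28, 20, 24, 9]; 1 leaf entered; closest P2.

== RESULT ==
13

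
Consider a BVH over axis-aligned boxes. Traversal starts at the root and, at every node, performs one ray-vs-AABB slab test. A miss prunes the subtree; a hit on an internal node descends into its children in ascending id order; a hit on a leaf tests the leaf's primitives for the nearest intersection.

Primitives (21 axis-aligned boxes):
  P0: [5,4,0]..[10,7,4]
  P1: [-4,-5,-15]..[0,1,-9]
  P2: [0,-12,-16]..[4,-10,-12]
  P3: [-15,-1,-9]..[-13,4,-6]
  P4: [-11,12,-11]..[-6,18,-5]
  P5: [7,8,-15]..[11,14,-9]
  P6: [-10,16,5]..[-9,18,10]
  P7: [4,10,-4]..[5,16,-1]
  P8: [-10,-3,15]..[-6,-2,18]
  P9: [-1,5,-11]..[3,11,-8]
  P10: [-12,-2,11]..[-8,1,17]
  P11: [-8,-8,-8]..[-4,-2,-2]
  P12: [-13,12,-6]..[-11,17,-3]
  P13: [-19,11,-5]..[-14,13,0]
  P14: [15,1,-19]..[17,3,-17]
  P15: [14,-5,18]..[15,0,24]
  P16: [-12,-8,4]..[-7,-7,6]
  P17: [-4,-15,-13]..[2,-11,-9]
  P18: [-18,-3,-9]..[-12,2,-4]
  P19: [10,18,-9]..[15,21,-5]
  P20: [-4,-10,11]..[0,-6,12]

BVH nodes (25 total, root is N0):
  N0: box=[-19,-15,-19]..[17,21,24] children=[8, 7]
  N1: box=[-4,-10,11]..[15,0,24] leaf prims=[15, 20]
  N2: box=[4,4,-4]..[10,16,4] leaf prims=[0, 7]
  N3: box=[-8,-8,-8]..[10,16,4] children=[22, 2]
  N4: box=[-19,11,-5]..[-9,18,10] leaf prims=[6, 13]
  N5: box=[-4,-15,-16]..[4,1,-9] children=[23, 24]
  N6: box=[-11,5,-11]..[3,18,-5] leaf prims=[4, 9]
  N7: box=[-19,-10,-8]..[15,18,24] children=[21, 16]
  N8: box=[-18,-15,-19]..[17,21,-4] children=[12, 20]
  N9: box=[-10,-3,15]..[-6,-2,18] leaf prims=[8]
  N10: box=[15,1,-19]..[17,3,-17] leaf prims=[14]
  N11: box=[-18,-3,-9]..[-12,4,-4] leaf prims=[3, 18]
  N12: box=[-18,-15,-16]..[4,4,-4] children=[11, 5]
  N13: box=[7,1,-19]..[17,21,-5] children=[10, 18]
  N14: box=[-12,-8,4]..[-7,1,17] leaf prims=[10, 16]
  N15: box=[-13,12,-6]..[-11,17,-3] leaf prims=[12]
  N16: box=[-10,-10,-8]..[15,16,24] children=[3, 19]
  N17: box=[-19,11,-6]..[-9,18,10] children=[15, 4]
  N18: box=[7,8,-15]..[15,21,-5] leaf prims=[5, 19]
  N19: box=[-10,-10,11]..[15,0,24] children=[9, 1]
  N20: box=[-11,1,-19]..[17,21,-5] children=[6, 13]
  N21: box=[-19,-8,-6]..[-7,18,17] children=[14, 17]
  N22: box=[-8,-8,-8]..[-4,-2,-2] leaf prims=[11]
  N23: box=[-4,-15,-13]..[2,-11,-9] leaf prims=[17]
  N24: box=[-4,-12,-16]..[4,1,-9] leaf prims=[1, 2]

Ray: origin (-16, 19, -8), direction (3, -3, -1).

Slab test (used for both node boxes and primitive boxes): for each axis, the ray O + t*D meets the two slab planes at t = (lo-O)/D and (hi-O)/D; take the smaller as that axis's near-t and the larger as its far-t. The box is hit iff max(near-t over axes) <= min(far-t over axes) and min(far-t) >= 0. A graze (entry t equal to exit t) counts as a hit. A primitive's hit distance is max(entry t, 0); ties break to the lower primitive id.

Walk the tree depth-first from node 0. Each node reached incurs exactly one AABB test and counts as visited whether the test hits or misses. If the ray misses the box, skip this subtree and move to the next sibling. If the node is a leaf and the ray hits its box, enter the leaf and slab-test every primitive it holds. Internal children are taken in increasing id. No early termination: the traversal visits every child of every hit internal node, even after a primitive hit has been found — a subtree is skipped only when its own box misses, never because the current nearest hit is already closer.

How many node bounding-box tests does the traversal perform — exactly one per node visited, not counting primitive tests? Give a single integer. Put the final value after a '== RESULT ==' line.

Walk:
N0 x:[-1,11] y:[-2/3,34/3] z:[-32,11] -> hit [-2/3,11], descend [7, 8]
  N7 x:[-1,31/3] y:[1/3,29/3] z:[-32,0] -> miss, prune
  N8 x:[-2/3,11] y:[-2/3,34/3] z:[-4,11] -> hit [-2/3,11], descend [12, 20]
    N12 x:[-2/3,20/3] y:[5,34/3] z:[-4,8] -> hit [5,20/3], descend [5, 11]
      N5 x:[4,20/3] y:[6,34/3] z:[1,8] -> hit [6,20/3], descend [23, 24]
        N23 x:[4,6] y:[10,34/3] z:[1,5] -> miss, prune
        N24 x:[4,20/3] y:[6,31/3] z:[1,8] -> hit [6,20/3] leaf, test {P1(miss), P2(miss)}
      N11 x:[-2/3,4/3] y:[5,22/3] z:[-4,1] -> miss, prune
    N20 x:[5/3,11] y:[-2/3,6] z:[-3,11] -> hit [5/3,6], descend [6, 13]
      N6 x:[5/3,19/3] y:[1/3,14/3] z:[-3,3] -> hit [5/3,3] leaf, test {P4@t=5/3, P9(miss)}
      N13 x:[23/3,11] y:[-2/3,6] z:[-3,11] -> miss, prune

Visited [0, 7, 8, 12, 5, 23, 24, 11, 20, 6, 13]. Tests: 11 box, 2 leaf. Nearest: P4.

== RESULT ==
11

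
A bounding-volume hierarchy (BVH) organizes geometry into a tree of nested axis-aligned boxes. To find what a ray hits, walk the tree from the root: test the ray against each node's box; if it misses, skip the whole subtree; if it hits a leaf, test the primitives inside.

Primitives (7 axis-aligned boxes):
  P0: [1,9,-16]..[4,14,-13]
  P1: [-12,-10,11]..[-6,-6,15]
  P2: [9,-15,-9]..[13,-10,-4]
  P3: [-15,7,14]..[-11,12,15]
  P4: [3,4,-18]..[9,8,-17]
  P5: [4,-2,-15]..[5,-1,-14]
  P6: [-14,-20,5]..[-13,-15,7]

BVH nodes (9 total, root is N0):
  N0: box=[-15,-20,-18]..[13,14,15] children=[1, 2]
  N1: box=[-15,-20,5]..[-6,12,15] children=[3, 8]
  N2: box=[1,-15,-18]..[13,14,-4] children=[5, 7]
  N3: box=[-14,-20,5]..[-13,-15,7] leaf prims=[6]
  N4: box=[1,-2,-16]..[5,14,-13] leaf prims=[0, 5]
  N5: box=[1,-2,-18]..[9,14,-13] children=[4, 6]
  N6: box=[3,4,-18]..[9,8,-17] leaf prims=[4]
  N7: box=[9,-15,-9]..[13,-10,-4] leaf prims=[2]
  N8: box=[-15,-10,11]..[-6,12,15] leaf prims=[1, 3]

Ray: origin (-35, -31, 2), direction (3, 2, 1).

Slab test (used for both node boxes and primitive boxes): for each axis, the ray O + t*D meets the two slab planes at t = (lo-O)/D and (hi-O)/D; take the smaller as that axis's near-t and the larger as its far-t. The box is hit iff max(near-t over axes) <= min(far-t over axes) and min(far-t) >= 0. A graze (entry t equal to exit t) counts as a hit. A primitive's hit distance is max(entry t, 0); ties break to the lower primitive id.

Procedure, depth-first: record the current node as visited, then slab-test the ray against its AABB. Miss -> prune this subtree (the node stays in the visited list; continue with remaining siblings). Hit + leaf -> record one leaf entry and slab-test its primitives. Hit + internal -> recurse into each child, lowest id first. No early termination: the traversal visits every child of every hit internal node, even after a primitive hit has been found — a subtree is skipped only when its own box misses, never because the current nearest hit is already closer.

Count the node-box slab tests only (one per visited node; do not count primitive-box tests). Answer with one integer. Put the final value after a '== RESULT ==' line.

Trace the traversal:
N0 x:[20/3,16] y:[11/2,45/2] z:[-20,13] -> hit [20/3,13], descend [1, 2]
  N1 x:[20/3,29/3] y:[11/2,43/2] z:[3,13] -> hit [20/3,29/3], descend [3, 8]
    N3 x:[7,22/3] y:[11/2,8] z:[3,5] -> miss, prune
    N8 x:[20/3,29/3] y:[21/2,43/2] z:[9,13] -> miss, prune
  N2 x:[12,16] y:[8,45/2] z:[-20,-6] -> miss, prune

order=[0, 1, 3, 8, 2]  |boxes|=5  |leaves|=0  hit=miss

== RESULT ==
5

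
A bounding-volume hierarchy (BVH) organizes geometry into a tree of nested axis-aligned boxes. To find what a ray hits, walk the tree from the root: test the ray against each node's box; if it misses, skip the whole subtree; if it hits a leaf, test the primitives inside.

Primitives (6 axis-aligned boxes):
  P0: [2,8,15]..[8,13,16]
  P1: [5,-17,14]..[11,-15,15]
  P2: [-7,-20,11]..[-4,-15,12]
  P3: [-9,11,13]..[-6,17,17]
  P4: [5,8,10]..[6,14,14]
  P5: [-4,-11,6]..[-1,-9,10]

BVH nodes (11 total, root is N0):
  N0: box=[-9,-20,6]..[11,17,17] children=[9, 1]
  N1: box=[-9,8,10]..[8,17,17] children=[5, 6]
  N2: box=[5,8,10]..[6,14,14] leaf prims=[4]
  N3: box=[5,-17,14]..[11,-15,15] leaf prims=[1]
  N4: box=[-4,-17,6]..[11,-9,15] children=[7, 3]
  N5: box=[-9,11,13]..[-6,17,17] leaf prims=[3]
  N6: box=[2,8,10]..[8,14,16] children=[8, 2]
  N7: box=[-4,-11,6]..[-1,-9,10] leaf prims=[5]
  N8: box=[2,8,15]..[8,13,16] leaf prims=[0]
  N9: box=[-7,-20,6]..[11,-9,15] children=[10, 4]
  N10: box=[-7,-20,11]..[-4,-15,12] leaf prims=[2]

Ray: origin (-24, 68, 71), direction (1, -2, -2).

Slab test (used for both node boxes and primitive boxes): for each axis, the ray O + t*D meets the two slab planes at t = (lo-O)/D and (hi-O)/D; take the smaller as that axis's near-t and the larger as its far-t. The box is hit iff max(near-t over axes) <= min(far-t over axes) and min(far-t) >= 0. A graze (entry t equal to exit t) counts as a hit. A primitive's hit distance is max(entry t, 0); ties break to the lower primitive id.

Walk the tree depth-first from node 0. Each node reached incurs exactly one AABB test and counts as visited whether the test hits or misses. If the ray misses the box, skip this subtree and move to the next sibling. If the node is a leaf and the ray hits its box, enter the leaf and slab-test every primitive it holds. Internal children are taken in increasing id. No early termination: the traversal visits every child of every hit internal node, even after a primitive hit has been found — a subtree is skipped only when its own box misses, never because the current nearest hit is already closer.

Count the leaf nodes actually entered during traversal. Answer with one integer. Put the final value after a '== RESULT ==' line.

Walk:
N0 x:[15,35] y:[51/2,44] z:[27,65/2] -> hit [27,65/2], descend [1, 9]
  N1 x:[15,32] y:[51/2,30] z:[27,61/2] -> hit [27,30], descend [5, 6]
    N5 x:[15,18] y:[51/2,57/2] z:[27,29] -> miss, prune
    N6 x:[26,32] y:[27,30] z:[55/2,61/2] -> hit [55/2,30], descend [2, 8]
      N2 x:[29,30] y:[27,30] z:[57/2,61/2] -> hit [29,30] leaf, test {P4@t=29}
      N8 x:[26,32] y:[55/2,30] z:[55/2,28] -> hit [55/2,28] leaf, test {P0@t=55/2}
  N9 x:[17,35] y:[77/2,44] z:[28,65/2] -> miss, prune

7 AABB tests over nodes [0, 1, 5, 6, 2, 8, 9]; 2 leaves entered; closest P0.

== RESULT ==
2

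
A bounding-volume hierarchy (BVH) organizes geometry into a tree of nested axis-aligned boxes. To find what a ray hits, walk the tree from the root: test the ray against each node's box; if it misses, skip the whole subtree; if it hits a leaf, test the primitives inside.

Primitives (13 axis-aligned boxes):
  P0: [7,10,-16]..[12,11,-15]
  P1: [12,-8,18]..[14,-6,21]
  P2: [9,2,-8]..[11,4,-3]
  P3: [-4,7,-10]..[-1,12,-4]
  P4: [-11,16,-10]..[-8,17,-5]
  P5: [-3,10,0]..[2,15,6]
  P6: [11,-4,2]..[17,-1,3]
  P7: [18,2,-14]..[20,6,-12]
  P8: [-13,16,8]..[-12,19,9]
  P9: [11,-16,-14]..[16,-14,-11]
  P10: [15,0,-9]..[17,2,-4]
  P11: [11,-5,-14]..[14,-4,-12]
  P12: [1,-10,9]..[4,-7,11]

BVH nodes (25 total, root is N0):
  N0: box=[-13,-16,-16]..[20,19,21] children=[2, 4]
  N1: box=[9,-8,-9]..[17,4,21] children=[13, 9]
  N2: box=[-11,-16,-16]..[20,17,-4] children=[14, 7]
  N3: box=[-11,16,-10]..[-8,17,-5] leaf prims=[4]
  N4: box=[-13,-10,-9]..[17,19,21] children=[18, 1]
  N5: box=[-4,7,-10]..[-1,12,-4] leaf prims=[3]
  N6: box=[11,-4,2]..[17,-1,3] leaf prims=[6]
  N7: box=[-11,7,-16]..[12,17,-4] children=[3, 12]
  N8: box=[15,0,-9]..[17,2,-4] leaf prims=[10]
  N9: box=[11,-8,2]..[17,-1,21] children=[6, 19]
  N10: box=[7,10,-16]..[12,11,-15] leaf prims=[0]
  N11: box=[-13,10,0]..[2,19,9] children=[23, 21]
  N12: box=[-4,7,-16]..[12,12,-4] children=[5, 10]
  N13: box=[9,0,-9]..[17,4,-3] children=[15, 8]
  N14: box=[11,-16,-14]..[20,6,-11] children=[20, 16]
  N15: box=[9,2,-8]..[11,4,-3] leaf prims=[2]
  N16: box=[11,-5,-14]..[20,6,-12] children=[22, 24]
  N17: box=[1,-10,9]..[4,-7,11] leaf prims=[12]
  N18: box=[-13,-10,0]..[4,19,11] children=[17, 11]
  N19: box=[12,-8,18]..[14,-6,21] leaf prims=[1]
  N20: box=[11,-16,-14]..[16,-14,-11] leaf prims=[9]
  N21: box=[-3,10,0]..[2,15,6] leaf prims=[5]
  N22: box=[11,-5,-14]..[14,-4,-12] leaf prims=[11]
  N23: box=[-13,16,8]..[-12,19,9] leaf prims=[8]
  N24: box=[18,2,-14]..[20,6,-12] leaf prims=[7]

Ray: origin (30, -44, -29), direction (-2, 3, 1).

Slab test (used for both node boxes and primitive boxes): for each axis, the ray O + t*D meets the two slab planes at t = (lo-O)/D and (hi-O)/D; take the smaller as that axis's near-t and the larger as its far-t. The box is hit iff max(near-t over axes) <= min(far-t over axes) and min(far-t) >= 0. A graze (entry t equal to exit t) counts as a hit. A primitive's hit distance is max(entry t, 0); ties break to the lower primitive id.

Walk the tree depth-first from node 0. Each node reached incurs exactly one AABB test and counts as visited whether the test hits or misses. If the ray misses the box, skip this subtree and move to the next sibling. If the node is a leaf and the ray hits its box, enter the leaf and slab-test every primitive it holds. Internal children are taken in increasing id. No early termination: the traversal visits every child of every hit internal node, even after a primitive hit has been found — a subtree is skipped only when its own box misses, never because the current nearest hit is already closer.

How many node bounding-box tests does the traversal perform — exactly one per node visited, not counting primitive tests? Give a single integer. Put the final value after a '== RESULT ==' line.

Walk:
N0 x:[5,43/2] y:[28/3,21] z:[13,50] -> hit [13,21], descend [2, 4]
  N2 x:[5,41/2] y:[28/3,61/3] z:[13,25] -> hit [13,61/3], descend [7, 14]
    N7 x:[9,41/2] y:[17,61/3] z:[13,25] -> hit [17,61/3], descend [3, 12]
      N3 x:[19,41/2] y:[20,61/3] z:[19,24] -> hit [20,61/3] leaf, test {P4@t=20}
      N12 x:[9,17] y:[17,56/3] z:[13,25] -> hit [17,17], descend [5, 10]
        N5 x:[31/2,17] y:[17,56/3] z:[19,25] -> miss, prune
        N10 x:[9,23/2] y:[18,55/3] z:[13,14] -> miss, prune
    N14 x:[5,19/2] y:[28/3,50/3] z:[15,18] -> miss, prune
  N4 x:[13/2,43/2] y:[34/3,21] z:[20,50] -> hit [20,21], descend [1, 18]
    N1 x:[13/2,21/2] y:[12,16] z:[20,50] -> miss, prune
    N18 x:[13,43/2] y:[34/3,21] z:[29,40] -> miss, prune

11 AABB tests over nodes [0, 2, 7, 3, 12, 5, 10, 14, 4, 1, 18]; 1 leaf entered; closest P4.

== RESULT ==
11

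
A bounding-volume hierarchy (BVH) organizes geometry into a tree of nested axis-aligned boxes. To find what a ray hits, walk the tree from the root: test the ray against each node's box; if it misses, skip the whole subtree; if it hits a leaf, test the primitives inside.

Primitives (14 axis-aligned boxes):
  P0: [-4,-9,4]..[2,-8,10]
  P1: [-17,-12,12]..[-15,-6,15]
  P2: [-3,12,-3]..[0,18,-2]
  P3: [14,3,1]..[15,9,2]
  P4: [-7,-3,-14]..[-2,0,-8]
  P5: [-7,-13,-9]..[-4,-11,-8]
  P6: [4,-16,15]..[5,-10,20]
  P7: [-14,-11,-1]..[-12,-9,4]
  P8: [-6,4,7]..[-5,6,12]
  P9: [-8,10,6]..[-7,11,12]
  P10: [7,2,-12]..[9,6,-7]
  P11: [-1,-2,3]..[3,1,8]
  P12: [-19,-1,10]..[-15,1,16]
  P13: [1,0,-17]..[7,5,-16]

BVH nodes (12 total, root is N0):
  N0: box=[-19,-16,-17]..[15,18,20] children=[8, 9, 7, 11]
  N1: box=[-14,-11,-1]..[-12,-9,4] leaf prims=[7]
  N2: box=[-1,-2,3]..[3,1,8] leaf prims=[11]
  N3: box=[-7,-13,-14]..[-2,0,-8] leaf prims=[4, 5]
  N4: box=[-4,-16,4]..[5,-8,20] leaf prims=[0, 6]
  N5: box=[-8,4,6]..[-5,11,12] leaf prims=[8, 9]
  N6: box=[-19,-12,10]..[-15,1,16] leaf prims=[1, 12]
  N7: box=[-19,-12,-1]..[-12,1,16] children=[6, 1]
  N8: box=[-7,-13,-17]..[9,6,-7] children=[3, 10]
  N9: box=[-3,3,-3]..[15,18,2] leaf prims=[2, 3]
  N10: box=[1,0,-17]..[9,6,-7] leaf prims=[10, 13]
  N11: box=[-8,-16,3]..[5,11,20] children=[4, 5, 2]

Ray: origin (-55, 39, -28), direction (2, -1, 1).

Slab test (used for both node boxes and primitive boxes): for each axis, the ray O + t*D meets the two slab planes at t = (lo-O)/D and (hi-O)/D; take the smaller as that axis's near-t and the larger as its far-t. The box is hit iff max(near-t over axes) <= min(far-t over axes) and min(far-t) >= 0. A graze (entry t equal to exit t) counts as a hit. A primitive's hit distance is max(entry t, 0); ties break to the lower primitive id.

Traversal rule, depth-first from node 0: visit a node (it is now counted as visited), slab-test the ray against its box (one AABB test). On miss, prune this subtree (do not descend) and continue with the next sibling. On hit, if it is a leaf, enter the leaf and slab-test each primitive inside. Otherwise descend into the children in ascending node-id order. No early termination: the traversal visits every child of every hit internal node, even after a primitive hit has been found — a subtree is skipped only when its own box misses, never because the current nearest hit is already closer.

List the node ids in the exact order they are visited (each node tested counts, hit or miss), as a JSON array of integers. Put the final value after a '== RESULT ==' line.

Traverse from the root:
N0 x:[18,35] y:[21,55] z:[11,48] -> hit [21,35], descend [7, 8, 9, 11]
  N7 x:[18,43/2] y:[38,51] z:[27,44] -> miss, prune
  N8 x:[24,32] y:[33,52] z:[11,21] -> miss, prune
  N9 x:[26,35] y:[21,36] z:[25,30] -> hit [26,30] leaf, test {P2@t=26, P3(miss)}
  N11 x:[47/2,30] y:[28,55] z:[31,48] -> miss, prune

5 AABB tests over nodes [0, 7, 8, 9, 11]; 1 leaf entered; closest P2.

== RESULT ==
[0, 7, 8, 9, 11]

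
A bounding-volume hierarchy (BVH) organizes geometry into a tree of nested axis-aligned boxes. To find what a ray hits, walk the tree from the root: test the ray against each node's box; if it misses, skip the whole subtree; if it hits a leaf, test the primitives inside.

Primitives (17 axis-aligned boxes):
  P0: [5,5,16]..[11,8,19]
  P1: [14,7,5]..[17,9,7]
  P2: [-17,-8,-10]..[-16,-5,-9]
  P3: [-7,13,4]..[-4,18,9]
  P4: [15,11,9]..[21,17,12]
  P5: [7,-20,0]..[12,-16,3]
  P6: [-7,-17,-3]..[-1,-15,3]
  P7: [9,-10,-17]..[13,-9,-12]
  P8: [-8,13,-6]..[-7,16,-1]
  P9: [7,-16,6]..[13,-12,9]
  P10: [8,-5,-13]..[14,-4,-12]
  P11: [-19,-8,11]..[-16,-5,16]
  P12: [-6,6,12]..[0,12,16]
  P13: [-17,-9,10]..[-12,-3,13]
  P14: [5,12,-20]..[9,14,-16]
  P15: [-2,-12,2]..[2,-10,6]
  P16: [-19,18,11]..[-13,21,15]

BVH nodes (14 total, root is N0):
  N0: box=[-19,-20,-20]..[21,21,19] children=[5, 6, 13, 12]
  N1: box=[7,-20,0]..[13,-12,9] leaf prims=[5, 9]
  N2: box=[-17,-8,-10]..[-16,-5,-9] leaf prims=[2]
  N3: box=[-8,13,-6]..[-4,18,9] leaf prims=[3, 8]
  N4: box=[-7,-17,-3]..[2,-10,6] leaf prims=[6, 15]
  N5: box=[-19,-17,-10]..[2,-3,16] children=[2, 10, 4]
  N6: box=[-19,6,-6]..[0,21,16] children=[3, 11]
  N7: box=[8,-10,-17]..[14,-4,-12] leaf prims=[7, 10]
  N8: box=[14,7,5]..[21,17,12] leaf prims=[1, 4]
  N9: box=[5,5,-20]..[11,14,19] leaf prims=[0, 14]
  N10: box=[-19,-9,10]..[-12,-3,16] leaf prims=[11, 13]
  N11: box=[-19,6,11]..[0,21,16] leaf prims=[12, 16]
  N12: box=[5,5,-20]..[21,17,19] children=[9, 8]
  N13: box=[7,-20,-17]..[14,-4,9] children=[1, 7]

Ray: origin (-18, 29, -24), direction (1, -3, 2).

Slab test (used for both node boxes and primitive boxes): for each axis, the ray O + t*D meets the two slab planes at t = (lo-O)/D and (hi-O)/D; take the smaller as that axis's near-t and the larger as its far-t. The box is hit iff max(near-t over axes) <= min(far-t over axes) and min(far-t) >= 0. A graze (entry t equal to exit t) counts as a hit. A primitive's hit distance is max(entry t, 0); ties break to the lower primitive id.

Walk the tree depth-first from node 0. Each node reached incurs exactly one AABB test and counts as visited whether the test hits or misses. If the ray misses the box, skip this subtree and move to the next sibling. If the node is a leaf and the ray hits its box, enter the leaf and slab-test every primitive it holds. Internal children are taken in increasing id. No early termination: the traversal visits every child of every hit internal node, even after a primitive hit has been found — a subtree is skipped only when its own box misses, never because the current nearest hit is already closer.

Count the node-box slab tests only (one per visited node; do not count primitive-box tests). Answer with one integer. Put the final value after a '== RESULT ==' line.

Trace the traversal:
N0 x:[-1,39] y:[8/3,49/3] z:[2,43/2] -> hit [8/3,49/3], descend [5, 6, 12, 13]
  N5 x:[-1,20] y:[32/3,46/3] z:[7,20] -> hit [32/3,46/3], descend [2, 4, 10]
    N2 x:[1,2] y:[34/3,37/3] z:[7,15/2] -> miss, prune
    N4 x:[11,20] y:[13,46/3] z:[21/2,15] -> hit [13,15] leaf, test {P6(miss), P15(miss)}
    N10 x:[-1,6] y:[32/3,38/3] z:[17,20] -> miss, prune
  N6 x:[-1,18] y:[8/3,23/3] z:[9,20] -> miss, prune
  N12 x:[23,39] y:[4,8] z:[2,43/2] -> miss, prune
  N13 x:[25,32] y:[11,49/3] z:[7/2,33/2] -> miss, prune

Summary -> nodes [0, 5, 2, 4, 10, 6, 12, 13]; box-tests=8; leaf-entries=1; first=miss

== RESULT ==
8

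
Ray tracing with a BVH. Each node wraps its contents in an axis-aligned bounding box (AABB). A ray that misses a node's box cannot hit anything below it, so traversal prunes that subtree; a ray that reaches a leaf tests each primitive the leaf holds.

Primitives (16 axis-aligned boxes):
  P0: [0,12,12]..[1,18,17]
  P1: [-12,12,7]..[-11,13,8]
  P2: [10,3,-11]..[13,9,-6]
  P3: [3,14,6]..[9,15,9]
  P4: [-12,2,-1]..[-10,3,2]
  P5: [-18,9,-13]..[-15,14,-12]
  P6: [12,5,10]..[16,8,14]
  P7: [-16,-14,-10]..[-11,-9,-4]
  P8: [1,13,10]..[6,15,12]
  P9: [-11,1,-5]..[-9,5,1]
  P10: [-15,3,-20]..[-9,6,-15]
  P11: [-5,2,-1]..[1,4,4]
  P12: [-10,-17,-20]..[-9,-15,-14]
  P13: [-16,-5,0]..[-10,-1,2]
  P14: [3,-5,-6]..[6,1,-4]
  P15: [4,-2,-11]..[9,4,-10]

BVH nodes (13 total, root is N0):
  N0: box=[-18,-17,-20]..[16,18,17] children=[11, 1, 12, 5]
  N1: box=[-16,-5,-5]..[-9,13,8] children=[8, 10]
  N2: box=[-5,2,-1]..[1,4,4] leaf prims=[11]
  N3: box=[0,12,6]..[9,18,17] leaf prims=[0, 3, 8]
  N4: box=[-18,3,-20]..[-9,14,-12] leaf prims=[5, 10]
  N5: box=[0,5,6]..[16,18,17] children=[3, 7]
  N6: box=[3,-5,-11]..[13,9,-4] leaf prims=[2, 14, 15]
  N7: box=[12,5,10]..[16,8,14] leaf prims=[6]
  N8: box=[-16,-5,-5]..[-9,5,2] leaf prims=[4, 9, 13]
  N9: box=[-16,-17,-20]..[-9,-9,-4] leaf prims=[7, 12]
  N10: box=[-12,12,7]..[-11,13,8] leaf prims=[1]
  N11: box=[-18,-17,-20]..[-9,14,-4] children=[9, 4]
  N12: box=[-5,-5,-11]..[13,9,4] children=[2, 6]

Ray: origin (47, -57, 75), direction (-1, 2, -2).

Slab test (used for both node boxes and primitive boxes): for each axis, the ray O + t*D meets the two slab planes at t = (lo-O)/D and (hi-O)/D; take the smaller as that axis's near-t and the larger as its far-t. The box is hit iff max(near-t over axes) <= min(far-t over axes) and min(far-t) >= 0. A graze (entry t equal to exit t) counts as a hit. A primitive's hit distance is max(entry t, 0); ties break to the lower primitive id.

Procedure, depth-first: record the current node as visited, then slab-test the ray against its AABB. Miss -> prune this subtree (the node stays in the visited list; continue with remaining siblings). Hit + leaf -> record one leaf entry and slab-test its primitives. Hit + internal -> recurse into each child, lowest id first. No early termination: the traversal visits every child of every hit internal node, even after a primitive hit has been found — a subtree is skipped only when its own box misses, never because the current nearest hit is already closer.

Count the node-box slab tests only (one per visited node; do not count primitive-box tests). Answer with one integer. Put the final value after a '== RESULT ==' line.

Trace the traversal:
N0 x:[31,65] y:[20,75/2] z:[29,95/2] -> hit [31,75/2], descend [1, 5, 11, 12]
  N1 x:[56,63] y:[26,35] z:[67/2,40] -> miss, prune
  N5 x:[31,47] y:[31,75/2] z:[29,69/2] -> hit [31,69/2], descend [3, 7]
    N3 x:[38,47] y:[69/2,75/2] z:[29,69/2] -> miss, prune
    N7 x:[31,35] y:[31,65/2] z:[61/2,65/2] -> hit [31,65/2] leaf, test {P6@t=31}
  N11 x:[56,65] y:[20,71/2] z:[79/2,95/2] -> miss, prune
  N12 x:[34,52] y:[26,33] z:[71/2,43] -> miss, prune

order=[0, 1, 5, 3, 7, 11, 12]  |boxes|=7  |leaves|=1  hit=P6

== RESULT ==
7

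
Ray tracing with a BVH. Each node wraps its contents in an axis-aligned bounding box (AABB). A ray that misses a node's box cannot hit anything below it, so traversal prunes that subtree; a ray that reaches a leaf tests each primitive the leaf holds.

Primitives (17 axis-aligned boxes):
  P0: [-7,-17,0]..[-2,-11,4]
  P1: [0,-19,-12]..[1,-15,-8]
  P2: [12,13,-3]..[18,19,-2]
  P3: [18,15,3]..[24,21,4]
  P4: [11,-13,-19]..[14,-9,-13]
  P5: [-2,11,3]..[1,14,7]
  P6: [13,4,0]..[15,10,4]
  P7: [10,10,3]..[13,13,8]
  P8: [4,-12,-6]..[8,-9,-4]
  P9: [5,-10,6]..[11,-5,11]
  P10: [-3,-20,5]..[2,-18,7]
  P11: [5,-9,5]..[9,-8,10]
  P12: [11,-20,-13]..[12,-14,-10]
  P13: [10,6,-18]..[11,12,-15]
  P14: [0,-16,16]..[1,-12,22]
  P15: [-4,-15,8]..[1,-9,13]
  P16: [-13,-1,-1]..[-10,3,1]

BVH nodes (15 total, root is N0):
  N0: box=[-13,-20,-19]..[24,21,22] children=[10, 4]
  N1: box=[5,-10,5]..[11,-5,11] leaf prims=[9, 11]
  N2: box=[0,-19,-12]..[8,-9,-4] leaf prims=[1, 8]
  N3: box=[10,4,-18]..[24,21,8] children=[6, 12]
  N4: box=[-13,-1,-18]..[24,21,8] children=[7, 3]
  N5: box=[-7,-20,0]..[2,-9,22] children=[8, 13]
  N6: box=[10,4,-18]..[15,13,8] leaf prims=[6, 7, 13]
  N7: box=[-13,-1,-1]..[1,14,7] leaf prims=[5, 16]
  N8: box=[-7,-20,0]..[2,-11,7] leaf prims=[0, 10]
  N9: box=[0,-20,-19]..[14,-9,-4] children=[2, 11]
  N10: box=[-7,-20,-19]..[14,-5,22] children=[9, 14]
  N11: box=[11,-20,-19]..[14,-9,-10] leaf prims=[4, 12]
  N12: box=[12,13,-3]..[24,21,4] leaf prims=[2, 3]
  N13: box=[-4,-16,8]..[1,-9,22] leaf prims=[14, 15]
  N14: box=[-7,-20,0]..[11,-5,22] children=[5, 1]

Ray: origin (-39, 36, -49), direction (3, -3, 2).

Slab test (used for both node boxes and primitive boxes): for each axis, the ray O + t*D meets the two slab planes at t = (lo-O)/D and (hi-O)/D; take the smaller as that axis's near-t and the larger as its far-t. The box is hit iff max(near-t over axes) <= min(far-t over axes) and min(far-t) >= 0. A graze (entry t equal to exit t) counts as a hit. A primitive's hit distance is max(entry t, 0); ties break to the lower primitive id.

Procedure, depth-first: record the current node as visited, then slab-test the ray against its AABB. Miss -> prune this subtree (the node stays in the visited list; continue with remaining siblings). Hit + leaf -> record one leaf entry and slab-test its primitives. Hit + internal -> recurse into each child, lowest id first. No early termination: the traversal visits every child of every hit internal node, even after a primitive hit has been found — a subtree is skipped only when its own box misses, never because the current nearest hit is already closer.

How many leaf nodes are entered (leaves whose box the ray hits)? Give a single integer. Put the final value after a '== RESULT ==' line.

Traverse from the root:
N0 x:[26/3,21] y:[5,56/3] z:[15,71/2] -> hit [15,56/3], descend [4, 10]
  N4 x:[26/3,21] y:[5,37/3] z:[31/2,57/2] -> miss, prune
  N10 x:[32/3,53/3] y:[41/3,56/3] z:[15,71/2] -> hit [15,53/3], descend [9, 14]
    N9 x:[13,53/3] y:[15,56/3] z:[15,45/2] -> hit [15,53/3], descend [2, 11]
      N2 x:[13,47/3] y:[15,55/3] z:[37/2,45/2] -> miss, prune
      N11 x:[50/3,53/3] y:[15,56/3] z:[15,39/2] -> hit [50/3,53/3] leaf, test {P4(miss), P12(miss)}
    N14 x:[32/3,50/3] y:[41/3,56/3] z:[49/2,71/2] -> miss, prune

Visited [0, 4, 10, 9, 2, 11, 14]. Tests: 7 box, 1 leaf. Nearest: miss.

== RESULT ==
1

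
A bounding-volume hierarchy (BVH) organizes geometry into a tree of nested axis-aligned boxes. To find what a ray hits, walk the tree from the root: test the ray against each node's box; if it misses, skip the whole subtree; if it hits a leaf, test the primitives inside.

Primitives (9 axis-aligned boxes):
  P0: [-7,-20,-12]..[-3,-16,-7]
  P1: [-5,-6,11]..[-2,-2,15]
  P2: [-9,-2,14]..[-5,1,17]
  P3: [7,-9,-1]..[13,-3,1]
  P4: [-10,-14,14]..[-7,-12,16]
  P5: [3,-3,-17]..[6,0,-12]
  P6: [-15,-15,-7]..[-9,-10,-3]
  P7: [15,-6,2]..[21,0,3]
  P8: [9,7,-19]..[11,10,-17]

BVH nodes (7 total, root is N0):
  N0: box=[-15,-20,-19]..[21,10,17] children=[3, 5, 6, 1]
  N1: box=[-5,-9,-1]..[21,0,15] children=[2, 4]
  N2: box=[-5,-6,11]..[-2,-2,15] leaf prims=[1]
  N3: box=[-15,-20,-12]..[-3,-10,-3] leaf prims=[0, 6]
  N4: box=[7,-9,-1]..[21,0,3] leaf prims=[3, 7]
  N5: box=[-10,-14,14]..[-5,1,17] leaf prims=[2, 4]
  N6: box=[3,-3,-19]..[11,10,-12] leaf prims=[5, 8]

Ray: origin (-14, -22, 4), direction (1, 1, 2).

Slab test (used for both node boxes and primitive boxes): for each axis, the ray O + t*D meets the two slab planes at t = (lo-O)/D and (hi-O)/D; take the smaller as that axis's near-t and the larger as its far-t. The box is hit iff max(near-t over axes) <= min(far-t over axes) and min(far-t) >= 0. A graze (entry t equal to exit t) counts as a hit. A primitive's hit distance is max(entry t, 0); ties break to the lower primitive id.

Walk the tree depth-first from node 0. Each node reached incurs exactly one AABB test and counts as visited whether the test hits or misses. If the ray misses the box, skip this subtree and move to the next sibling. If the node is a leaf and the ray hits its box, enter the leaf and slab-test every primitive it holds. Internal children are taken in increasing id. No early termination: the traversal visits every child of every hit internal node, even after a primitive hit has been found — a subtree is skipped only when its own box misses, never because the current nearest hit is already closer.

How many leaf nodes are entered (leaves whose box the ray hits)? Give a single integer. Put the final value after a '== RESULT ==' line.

Trace the traversal:
N0 x:[-1,35] y:[2,32] z:[-23/2,13/2] -> hit [2,13/2], descend [1, 3, 5, 6]
  N1 x:[9,35] y:[13,22] z:[-5/2,11/2] -> miss, prune
  N3 x:[-1,11] y:[2,12] z:[-8,-7/2] -> miss, prune
  N5 x:[4,9] y:[8,23] z:[5,13/2] -> miss, prune
  N6 x:[17,25] y:[19,32] z:[-23/2,-8] -> miss, prune

Summary -> nodes [0, 1, 3, 5, 6]; box-tests=5; leaf-entries=0; first=miss

== RESULT ==
0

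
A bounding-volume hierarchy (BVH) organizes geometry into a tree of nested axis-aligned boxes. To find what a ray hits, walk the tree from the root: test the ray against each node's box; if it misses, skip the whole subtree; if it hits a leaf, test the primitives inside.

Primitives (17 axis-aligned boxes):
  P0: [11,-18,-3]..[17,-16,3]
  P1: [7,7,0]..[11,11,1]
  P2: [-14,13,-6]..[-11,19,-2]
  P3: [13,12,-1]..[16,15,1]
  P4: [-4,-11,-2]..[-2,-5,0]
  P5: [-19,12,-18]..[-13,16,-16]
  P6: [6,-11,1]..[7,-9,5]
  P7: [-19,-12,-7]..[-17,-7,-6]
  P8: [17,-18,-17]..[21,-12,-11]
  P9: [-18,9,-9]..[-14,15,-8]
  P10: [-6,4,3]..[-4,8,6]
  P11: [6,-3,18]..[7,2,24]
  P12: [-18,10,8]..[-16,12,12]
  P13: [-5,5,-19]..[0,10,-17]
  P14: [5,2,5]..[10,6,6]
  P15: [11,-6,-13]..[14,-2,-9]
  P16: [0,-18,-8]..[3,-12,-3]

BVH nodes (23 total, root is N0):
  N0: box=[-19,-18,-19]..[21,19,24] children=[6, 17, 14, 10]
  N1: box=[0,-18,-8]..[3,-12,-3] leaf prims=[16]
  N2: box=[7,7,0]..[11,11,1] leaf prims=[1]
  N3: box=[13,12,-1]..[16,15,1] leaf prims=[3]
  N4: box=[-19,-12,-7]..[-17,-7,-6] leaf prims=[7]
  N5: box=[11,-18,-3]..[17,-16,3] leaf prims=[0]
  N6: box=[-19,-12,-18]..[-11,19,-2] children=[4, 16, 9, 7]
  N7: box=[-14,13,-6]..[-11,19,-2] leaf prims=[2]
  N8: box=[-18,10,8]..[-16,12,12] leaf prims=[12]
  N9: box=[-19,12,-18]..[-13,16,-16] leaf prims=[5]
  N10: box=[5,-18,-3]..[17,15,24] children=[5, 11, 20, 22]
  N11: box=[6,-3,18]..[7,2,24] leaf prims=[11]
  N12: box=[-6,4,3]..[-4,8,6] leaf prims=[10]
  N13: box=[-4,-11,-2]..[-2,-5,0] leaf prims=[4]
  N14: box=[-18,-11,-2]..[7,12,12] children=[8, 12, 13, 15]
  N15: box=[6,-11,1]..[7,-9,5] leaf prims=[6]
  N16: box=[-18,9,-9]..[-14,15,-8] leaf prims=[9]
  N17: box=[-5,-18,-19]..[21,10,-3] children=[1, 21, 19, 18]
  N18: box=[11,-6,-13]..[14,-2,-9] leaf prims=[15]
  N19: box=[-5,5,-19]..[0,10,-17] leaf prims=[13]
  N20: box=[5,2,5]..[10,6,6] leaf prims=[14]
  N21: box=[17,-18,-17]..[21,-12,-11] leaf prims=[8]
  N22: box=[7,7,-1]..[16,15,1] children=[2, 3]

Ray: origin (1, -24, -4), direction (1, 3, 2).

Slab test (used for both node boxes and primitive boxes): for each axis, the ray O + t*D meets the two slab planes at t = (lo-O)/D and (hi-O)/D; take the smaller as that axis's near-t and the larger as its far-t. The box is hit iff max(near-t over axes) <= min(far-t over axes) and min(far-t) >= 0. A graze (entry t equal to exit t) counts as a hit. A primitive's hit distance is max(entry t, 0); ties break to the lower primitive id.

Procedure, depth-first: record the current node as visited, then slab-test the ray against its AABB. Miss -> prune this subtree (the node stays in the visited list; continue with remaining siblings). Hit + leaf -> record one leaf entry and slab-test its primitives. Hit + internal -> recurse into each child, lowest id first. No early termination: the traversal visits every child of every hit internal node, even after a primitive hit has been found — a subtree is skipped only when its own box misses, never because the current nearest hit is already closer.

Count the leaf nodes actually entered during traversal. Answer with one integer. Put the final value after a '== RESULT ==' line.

Trace the traversal:
N0 x:[-20,20] y:[2,43/3] z:[-15/2,14] -> hit [2,14], descend [6, 10, 14, 17]
  N6 x:[-20,-12] y:[4,43/3] z:[-7,1] -> miss, prune
  N10 x:[4,16] y:[2,13] z:[1/2,14] -> hit [4,13], descend [5, 11, 20, 22]
    N5 x:[10,16] y:[2,8/3] z:[1/2,7/2] -> miss, prune
    N11 x:[5,6] y:[7,26/3] z:[11,14] -> miss, prune
    N20 x:[4,9] y:[26/3,10] z:[9/2,5] -> miss, prune
    N22 x:[6,15] y:[31/3,13] z:[3/2,5/2] -> miss, prune
  N14 x:[-19,6] y:[13/3,12] z:[1,8] -> hit [13/3,6], descend [8, 12, 13, 15]
    N8 x:[-19,-17] y:[34/3,12] z:[6,8] -> miss, prune
    N12 x:[-7,-5] y:[28/3,32/3] z:[7/2,5] -> miss, prune
    N13 x:[-5,-3] y:[13/3,19/3] z:[1,2] -> miss, prune
    N15 x:[5,6] y:[13/3,5] z:[5/2,9/2] -> miss, prune
  N17 x:[-6,20] y:[2,34/3] z:[-15/2,1/2] -> miss, prune

Visited [0, 6, 10, 5, 11, 20, 22, 14, 8, 12, 13, 15, 17]. Tests: 13 box, 0 leaf. Nearest: miss.

== RESULT ==
0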